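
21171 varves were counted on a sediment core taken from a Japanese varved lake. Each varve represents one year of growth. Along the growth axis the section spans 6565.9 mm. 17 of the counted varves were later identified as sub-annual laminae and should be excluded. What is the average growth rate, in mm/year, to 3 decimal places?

0.310 mm/year

Correcting the raw count gives 21171 − 17 = 21154 true varves.
6565.9 mm over 21154 years gives 6565.9 / 21154 ≈ 0.310 mm/year.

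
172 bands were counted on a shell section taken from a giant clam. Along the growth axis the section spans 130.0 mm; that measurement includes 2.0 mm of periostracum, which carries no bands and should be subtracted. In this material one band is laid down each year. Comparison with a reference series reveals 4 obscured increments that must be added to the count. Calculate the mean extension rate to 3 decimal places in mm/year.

True band count = 172 + 4 = 176.
Removing the 2.0 mm offcut leaves 130.0 − 2.0 = 128.0 mm.
Mean rate = 128.0 mm / 176 years ≈ 0.727 mm/year.

0.727 mm/year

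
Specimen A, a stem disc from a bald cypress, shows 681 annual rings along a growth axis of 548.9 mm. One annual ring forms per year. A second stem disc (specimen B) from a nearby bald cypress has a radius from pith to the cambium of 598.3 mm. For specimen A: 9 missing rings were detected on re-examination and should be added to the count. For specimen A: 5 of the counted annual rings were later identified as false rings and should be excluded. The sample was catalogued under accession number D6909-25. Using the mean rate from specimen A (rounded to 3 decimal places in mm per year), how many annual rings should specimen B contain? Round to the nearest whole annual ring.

747 annual rings

Specimen A: true annual ring count = 681 − 5 + 9 = 685.
A: Extension rate ≈ 548.9 / 685 = 0.801 mm/yr.
For B, 598.3 / 0.801 = 746.94 years ≈ 747 annual rings.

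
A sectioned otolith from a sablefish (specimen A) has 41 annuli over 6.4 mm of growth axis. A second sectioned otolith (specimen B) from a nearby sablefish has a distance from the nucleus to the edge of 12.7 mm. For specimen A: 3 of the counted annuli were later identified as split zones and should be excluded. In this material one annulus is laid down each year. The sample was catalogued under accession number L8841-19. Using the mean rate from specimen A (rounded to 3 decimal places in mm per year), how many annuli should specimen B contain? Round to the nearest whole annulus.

Specimen A: correcting the raw count gives 41 − 3 = 38 true annuli.
A: 6.4 mm over 38 years gives 6.4 / 38 ≈ 0.168 mm per year.
For B, 12.7 / 0.168 = 75.60 years ≈ 76 annuli.

76 annuli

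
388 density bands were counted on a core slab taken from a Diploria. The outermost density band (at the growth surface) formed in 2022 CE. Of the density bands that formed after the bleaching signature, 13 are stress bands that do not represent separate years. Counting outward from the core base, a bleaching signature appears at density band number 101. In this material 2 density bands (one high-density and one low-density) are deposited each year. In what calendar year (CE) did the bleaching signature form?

1885 CE

The bleaching signature sits at density band 101 from the core base, so 388 − 101 = 287 density bands formed after it.
Removing the 13 false density bands leaves 287 − 13 = 274 true density bands beyond the bleaching signature.
274 density bands at 2 per year is 274 / 2 = 137 years.
2022 − 137 = 1885 CE.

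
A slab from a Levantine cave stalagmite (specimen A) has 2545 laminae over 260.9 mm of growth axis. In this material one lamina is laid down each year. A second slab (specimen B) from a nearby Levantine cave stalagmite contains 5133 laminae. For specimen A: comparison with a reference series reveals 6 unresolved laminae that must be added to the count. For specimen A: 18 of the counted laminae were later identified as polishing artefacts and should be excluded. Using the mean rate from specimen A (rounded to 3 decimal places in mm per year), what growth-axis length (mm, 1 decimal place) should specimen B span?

Specimen A: correcting the raw count gives 2545 − 18 + 6 = 2533 true laminae.
A: 260.9 mm over 2533 years gives 260.9 / 2533 ≈ 0.103 mm per year.
Length of B = 0.103 × 5133 = 528.7 mm.

528.7 mm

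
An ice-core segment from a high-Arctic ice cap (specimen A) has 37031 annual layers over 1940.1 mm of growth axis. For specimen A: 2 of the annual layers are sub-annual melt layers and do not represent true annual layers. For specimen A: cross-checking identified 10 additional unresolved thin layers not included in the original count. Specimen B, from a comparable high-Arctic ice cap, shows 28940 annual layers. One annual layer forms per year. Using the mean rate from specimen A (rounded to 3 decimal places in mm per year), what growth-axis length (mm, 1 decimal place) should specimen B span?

1504.9 mm

Specimen A: true annual layer count = 37031 − 2 + 10 = 37039.
A: Extension rate ≈ 1940.1 / 37039 = 0.052 mm per year.
For B, 0.052 mm/year × 28940 years = 1504.9 mm.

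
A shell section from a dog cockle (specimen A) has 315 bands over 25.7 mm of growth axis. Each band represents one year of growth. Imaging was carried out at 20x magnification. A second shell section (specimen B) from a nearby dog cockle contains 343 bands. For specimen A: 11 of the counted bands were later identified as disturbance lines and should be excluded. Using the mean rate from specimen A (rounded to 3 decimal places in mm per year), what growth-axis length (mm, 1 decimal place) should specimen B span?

Specimen A: after corrections the count is 315 − 11 = 304 bands.
A: Mean rate = 25.7 mm / 304 years ≈ 0.085 mm/yr.
Length of B = 0.085 × 343 = 29.2 mm.

29.2 mm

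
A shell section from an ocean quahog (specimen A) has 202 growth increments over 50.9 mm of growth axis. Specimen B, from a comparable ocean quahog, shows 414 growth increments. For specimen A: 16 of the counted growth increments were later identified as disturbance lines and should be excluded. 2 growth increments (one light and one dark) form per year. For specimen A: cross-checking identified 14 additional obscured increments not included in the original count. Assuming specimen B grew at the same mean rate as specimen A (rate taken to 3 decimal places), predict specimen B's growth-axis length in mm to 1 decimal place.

105.4 mm

Specimen A: correcting the raw count gives 202 − 16 + 14 = 200 true growth increments.
Specimen A: dividing by 2 growth increments per year: 200 / 2 = 100 years.
A: Mean rate = 50.9 mm / 100 years ≈ 0.509 mm/year.
Specimen B: with 2 growth increments per year, 414 / 2 = 207 years. For B, 0.509 mm/year × 207 years = 105.4 mm.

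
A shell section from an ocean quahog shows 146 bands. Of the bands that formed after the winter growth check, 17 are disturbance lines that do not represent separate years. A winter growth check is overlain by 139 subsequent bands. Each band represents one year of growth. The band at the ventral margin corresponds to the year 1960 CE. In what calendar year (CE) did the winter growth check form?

1838 CE

139 bands post-date the winter growth check.
139 − 17 false = 122 true bands after the winter growth check.
The band at the ventral margin is 1960 CE, so the winter growth check dates to 1960 − 122 = 1838 CE.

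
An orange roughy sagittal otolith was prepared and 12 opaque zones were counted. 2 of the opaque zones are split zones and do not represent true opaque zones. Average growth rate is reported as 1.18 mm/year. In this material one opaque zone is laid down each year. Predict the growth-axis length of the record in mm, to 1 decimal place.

11.8 mm

True opaque zone count = 12 − 2 = 10.
Length ≈ 1.18 × 10 = 11.8 mm.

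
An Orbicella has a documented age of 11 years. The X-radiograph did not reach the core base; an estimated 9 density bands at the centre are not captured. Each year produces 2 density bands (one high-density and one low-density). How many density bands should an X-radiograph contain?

Expected density bands: 11 × 2 = 22.
Subtracting the 9 density bands not captured gives 22 − 9 = 13 density bands in the record.

13 density bands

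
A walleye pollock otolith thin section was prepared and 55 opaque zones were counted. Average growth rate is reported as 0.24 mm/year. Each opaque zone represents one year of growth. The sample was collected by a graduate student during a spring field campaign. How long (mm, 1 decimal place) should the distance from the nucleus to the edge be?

13.2 mm

55 years of growth are recorded.
55 years at 0.24 mm/year gives 0.24 × 55 = 13.2 mm.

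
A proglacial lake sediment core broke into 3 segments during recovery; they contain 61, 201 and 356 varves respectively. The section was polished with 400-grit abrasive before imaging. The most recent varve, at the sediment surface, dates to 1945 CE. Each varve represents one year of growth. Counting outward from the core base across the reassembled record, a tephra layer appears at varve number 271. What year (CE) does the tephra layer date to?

Total varves = 61 + 201 + 356 = 618.
Between varve 271 and the sediment surface there are 618 − 271 = 347 varves.
The varve at the sediment surface is 1945 CE, so the tephra layer dates to 1945 − 347 = 1598 CE.

1598 CE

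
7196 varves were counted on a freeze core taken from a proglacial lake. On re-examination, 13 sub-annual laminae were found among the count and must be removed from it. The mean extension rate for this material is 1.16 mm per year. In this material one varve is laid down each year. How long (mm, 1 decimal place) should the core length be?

8332.3 mm

Correcting the raw count gives 7196 − 13 = 7183 true varves.
Predicted length = 1.16 mm/year × 7183 years = 8332.3 mm.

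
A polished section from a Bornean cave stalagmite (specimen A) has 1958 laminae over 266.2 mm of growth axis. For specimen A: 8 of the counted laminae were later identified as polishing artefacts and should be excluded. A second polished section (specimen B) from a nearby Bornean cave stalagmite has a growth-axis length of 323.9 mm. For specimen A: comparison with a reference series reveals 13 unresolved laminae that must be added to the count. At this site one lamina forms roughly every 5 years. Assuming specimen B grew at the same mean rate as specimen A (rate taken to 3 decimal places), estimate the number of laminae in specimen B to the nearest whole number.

Specimen A: correcting the raw count gives 1958 − 8 + 13 = 1963 true laminae.
Specimen A: multiplying by 5 years per lamina: 1963 × 5 = 9815 years.
A: Mean rate = 266.2 mm / 9815 years ≈ 0.027 mm per year.
Specimen B: 323.9 mm / 0.027 mm per year = 11996.30 years; at 5 years per lamina that is 11996.30 / 5 ≈ 2399 laminae.

2399 laminae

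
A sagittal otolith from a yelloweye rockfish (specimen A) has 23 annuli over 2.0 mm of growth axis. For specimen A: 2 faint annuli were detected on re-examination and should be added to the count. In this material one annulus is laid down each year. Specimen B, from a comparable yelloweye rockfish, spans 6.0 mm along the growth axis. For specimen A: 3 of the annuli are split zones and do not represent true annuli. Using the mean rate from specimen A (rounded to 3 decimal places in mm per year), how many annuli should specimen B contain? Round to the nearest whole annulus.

66 annuli

Specimen A: after corrections the count is 23 − 3 + 2 = 22 annuli.
A: 2.0 mm over 22 years gives 2.0 / 22 ≈ 0.091 mm/yr.
Specimen B: 6.0 mm / 0.091 mm per year = 65.93 years ≈ 66 annuli.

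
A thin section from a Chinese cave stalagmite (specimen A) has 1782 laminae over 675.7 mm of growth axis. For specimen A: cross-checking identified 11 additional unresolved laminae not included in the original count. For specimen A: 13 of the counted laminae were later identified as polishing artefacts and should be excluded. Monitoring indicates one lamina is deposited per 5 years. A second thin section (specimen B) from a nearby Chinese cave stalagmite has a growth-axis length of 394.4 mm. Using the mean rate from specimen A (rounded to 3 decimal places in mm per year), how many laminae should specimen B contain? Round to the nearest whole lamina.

1038 laminae

Specimen A: adjusted count: 1782 − 13 + 11 = 1780 laminae.
Specimen A: 1780 laminae at 5 years each span 1780 × 5 = 8900 years.
A: Mean rate = 675.7 mm / 8900 years ≈ 0.076 mm/yr.
For B, 394.4 / 0.076 = 5189.47 years; at 5 years per lamina that is 5189.47 / 5 ≈ 1038 laminae.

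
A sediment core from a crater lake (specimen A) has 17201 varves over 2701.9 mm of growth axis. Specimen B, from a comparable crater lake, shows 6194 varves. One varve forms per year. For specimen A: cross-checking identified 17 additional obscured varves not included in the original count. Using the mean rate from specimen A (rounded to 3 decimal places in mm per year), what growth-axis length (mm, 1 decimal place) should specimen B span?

Specimen A: correcting the raw count gives 17201 + 17 = 17218 true varves.
A: 2701.9 mm over 17218 years gives 2701.9 / 17218 ≈ 0.157 mm/yr.
Length of B = 0.157 × 6194 = 972.5 mm.

972.5 mm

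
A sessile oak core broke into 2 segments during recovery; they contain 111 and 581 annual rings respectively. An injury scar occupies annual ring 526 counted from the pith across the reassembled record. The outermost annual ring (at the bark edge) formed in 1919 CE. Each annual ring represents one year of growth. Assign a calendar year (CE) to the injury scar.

Total annual rings = 111 + 581 = 692.
The injury scar sits at annual ring 526 from the pith, so 692 − 526 = 166 annual rings formed after it.
Counting back 166 years from 1919 CE places the injury scar in 1919 − 166 = 1753 CE.

1753 CE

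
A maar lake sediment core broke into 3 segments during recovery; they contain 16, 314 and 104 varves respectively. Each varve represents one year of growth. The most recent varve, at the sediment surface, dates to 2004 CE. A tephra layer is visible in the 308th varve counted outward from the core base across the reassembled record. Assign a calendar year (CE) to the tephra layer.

Total varves = 16 + 314 + 104 = 434.
The tephra layer sits at varve 308 from the core base, so 434 − 308 = 126 varves formed after it.
Counting back 126 years from 2004 CE places the tephra layer in 2004 − 126 = 1878 CE.

1878 CE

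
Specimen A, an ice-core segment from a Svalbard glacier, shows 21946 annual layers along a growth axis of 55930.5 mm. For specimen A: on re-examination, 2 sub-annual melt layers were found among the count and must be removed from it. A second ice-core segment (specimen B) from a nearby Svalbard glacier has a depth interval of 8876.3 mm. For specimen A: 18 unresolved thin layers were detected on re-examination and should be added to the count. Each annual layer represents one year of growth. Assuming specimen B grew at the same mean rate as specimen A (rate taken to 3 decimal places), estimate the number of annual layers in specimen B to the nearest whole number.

3485 annual layers

Specimen A: after corrections the count is 21946 − 2 + 18 = 21962 annual layers.
A: Mean rate = 55930.5 mm / 21962 years ≈ 2.547 mm/year.
Specimen B: 8876.3 mm / 2.547 mm per year = 3485.00 years ≈ 3485 annual layers.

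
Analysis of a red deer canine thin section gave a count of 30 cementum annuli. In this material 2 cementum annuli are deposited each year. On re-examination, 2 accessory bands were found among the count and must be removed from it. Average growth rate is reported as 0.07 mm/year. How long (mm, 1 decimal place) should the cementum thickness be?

1.0 mm

Adjusted count: 30 − 2 = 28 cementum annuli.
With 2 cementum annuli per year, 28 / 2 = 14 years.
Predicted length = 0.07 mm/year × 14 years = 1.0 mm.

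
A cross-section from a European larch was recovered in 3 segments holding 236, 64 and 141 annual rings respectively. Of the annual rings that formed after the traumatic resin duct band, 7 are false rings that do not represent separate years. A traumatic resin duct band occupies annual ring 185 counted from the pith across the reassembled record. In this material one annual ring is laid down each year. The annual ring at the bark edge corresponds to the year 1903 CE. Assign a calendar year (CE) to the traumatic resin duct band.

Total annual rings = 236 + 64 + 141 = 441.
441 − 185 = 256 annual rings lie beyond the traumatic resin duct band toward the bark edge.
Removing the 7 false annual rings leaves 256 − 7 = 249 true annual rings beyond the traumatic resin duct band.
Counting back 249 years from 1903 CE places the traumatic resin duct band in 1903 − 249 = 1654 CE.

1654 CE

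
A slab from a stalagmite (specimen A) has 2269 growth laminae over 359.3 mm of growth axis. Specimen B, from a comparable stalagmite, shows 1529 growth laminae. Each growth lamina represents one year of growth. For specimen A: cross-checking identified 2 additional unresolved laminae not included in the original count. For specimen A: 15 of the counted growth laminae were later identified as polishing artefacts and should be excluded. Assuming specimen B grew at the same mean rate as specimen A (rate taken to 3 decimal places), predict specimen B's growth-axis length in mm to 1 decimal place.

243.1 mm

Specimen A: correcting the raw count gives 2269 − 15 + 2 = 2256 true growth laminae.
A: 359.3 mm over 2256 years gives 359.3 / 2256 ≈ 0.159 mm per year.
Length of B = 0.159 × 1529 = 243.1 mm.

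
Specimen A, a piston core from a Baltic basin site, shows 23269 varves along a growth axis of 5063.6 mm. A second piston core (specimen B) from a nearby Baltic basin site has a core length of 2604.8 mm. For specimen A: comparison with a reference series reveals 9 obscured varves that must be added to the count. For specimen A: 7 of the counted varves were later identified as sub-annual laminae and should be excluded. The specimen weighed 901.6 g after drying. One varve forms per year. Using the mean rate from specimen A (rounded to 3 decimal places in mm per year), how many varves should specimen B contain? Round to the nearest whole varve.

11949 varves

Specimen A: adjusted count: 23269 − 7 + 9 = 23271 varves.
A: 5063.6 mm over 23271 years gives 5063.6 / 23271 ≈ 0.218 mm/yr.
For B, 2604.8 / 0.218 = 11948.62 years ≈ 11949 varves.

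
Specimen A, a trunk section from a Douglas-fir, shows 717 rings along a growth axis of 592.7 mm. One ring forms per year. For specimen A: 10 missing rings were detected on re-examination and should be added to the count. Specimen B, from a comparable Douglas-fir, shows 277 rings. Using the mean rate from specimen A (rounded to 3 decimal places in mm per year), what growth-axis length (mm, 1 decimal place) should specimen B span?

Specimen A: adjusted count: 717 + 10 = 727 rings.
A: Mean rate = 592.7 mm / 727 years ≈ 0.815 mm/year.
Length of B = 0.815 × 277 = 225.8 mm.

225.8 mm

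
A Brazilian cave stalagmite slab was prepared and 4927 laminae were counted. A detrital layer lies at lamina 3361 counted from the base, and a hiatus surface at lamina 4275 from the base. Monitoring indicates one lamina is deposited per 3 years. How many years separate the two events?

2742 years

Separation: 4275 − 3361 = 914 laminae.
Multiplying by 3 years per lamina: 914 × 3 = 2742 years.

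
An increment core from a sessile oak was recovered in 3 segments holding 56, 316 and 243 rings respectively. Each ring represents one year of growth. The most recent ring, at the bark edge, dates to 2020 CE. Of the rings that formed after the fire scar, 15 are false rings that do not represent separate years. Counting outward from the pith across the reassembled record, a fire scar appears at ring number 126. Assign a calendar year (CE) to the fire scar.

Total rings = 56 + 316 + 243 = 615.
615 − 126 = 489 rings lie beyond the fire scar toward the bark edge.
489 − 15 false = 474 true rings after the fire scar.
Counting back 474 years from 2020 CE places the fire scar in 2020 − 474 = 1546 CE.

1546 CE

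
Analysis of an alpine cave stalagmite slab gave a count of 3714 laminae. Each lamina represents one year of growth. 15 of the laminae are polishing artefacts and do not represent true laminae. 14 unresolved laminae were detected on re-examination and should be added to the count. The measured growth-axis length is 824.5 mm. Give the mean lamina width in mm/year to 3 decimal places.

Adjusted count: 3714 − 15 + 14 = 3713 laminae.
824.5 mm over 3713 years gives 824.5 / 3713 ≈ 0.222 mm/year.

0.222 mm/year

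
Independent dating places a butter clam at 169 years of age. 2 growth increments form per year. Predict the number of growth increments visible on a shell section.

169 years at 2 growth increments per year gives 169 × 2 = 338 growth increments.
So 338 growth increments should be present.

338 growth increments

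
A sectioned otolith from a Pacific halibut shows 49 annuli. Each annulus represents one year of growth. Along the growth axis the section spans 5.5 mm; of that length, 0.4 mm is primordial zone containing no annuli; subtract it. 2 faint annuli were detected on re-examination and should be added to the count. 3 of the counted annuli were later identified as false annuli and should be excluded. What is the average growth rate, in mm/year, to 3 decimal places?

Correcting the raw count gives 49 − 3 + 2 = 48 true annuli.
Net length = 5.5 − 0.4 = 5.1 mm.
5.1 mm over 48 years gives 5.1 / 48 ≈ 0.106 mm/year.

0.106 mm/year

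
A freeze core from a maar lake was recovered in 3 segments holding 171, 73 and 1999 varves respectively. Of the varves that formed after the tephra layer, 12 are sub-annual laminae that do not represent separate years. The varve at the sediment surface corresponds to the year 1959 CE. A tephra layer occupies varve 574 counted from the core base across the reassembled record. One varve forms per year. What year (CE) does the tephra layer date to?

302 CE

Total varves = 171 + 73 + 1999 = 2243.
2243 − 574 = 1669 varves lie beyond the tephra layer toward the sediment surface.
1669 − 12 false = 1657 true varves after the tephra layer.
The varve at the sediment surface is 1959 CE, so the tephra layer dates to 1959 − 1657 = 302 CE.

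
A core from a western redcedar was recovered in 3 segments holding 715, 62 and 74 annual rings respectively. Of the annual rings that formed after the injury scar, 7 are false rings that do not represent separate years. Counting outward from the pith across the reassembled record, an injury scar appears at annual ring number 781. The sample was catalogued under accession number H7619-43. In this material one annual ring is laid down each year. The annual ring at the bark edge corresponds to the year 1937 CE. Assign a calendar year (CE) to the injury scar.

1874 CE

Total annual rings = 715 + 62 + 74 = 851.
The injury scar sits at annual ring 781 from the pith, so 851 − 781 = 70 annual rings formed after it.
70 − 7 false = 63 true annual rings after the injury scar.
The annual ring at the bark edge is 1937 CE, so the injury scar dates to 1937 − 63 = 1874 CE.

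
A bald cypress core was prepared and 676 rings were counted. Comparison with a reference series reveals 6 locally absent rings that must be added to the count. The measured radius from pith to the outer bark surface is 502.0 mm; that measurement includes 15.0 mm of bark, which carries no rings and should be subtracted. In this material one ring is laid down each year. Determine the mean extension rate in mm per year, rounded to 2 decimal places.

0.71 mm per year

True ring count = 676 + 6 = 682.
The growth record spans 502.0 − 15.0 = 487.0 mm.
Mean rate = 487.0 mm / 682 years ≈ 0.71 mm per year.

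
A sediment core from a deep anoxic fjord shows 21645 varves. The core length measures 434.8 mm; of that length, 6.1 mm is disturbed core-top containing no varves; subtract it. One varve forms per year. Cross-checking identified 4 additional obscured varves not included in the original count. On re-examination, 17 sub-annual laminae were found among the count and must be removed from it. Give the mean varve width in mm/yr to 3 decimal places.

0.020 mm/yr

Correcting the raw count gives 21645 − 17 + 4 = 21632 true varves.
The growth record spans 434.8 − 6.1 = 428.7 mm.
Extension rate ≈ 428.7 / 21632 = 0.020 mm/yr.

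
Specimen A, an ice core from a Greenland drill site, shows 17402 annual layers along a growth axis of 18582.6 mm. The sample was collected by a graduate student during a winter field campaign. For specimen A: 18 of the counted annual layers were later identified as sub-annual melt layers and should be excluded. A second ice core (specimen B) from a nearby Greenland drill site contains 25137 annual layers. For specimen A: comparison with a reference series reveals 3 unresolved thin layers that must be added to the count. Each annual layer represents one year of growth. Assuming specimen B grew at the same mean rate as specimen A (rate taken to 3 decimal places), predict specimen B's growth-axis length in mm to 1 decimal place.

26871.5 mm

Specimen A: true annual layer count = 17402 − 18 + 3 = 17387.
A: Extension rate ≈ 18582.6 / 17387 = 1.069 mm/yr.
For B, 1.069 mm/year × 25137 years = 26871.5 mm.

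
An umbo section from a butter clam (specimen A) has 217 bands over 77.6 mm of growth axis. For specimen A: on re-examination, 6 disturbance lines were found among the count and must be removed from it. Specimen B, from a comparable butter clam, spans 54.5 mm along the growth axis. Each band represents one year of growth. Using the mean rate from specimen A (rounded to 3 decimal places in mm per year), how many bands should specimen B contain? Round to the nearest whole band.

Specimen A: after corrections the count is 217 − 6 = 211 bands.
A: Mean rate = 77.6 mm / 211 years ≈ 0.368 mm/yr.
B spans 54.5 / 0.368 = 148.10 years ≈ 148 bands.

148 bands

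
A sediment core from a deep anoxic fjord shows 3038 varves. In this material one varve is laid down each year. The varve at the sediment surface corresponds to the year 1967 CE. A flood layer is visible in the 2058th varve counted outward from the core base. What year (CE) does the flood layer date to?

987 CE

3038 − 2058 = 980 varves lie beyond the flood layer toward the sediment surface.
Counting back 980 years from 1967 CE places the flood layer in 1967 − 980 = 987 CE.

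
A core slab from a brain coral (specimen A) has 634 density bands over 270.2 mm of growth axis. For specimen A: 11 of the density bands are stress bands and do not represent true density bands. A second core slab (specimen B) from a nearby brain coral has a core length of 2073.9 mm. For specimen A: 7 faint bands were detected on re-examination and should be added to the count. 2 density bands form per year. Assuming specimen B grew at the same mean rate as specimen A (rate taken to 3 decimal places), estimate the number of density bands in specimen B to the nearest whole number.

4834 density bands

Specimen A: after corrections the count is 634 − 11 + 7 = 630 density bands.
Specimen A: with 2 density bands per year, 630 / 2 = 315 years.
A: Mean rate = 270.2 mm / 315 years ≈ 0.858 mm/yr.
For B, 2073.9 / 0.858 = 2417.13 years; at 2 density bands per year that is 2417.13 × 2 ≈ 4834 density bands.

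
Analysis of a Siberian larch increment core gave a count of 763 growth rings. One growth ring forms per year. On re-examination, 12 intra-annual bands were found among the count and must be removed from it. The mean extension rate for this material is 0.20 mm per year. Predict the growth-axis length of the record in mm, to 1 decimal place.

True growth ring count = 763 − 12 = 751.
Length ≈ 0.20 × 751 = 150.2 mm.

150.2 mm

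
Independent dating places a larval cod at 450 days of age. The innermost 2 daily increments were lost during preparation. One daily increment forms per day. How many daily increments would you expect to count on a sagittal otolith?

448 daily increments

At one daily increment per day, 450 days correspond to 450 daily increments.
450 − 2 missed = 448 daily increments expected in the prepared section.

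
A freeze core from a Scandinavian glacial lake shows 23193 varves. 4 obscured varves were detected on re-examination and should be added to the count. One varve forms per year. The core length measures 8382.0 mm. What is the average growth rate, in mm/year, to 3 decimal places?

Adjusted count: 23193 + 4 = 23197 varves.
Mean rate = 8382.0 mm / 23197 years ≈ 0.361 mm/year.

0.361 mm/year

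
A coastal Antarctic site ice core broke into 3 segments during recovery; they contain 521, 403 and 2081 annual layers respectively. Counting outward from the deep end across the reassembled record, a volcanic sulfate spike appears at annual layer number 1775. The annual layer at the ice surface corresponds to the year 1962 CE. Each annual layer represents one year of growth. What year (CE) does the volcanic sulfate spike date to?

732 CE

Total annual layers = 521 + 403 + 2081 = 3005.
Between annual layer 1775 and the ice surface there are 3005 − 1775 = 1230 annual layers.
Counting back 1230 years from 1962 CE places the volcanic sulfate spike in 1962 − 1230 = 732 CE.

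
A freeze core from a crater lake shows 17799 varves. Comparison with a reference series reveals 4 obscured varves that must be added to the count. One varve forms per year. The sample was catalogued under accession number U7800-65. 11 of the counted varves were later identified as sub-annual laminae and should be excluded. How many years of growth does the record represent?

17792 years

True varve count = 17799 − 11 + 4 = 17792.
With a one-to-one varve periodicity this is 17792 years.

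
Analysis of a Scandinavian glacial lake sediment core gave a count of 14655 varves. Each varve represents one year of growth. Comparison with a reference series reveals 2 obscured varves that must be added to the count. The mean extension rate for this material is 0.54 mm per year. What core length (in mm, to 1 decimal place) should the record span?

7914.8 mm

Adjusted count: 14655 + 2 = 14657 varves.
Length ≈ 0.54 × 14657 = 7914.8 mm.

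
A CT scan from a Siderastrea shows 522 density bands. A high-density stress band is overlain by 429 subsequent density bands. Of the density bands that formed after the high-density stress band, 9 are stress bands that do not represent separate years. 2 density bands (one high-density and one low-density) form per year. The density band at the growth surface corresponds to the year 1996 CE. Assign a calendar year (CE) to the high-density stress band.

429 density bands post-date the high-density stress band.
Removing the 9 false density bands leaves 429 − 9 = 420 true density bands beyond the high-density stress band.
Dividing by 2 density bands per year: 420 / 2 = 210 years.
1996 − 210 = 1786 CE.

1786 CE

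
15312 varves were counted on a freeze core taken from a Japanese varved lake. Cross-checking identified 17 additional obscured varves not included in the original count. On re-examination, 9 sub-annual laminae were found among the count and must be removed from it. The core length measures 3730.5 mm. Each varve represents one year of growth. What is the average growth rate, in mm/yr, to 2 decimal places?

After corrections the count is 15312 − 9 + 17 = 15320 varves.
3730.5 mm over 15320 years gives 3730.5 / 15320 ≈ 0.24 mm/yr.

0.24 mm/yr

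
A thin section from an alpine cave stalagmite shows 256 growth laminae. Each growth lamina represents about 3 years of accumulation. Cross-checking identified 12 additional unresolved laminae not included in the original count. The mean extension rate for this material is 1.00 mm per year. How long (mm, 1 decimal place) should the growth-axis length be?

After corrections the count is 256 + 12 = 268 growth laminae.
268 growth laminae at 3 years each span 268 × 3 = 804 years.
804 years at 1.00 mm/year gives 1.00 × 804 = 804.0 mm.

804.0 mm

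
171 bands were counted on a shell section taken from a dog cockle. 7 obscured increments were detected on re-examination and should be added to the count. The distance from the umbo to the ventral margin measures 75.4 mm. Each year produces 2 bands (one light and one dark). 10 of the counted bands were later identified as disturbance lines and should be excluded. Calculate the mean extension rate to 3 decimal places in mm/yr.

0.898 mm/yr

After corrections the count is 171 − 10 + 7 = 168 bands.
Dividing by 2 bands per year: 168 / 2 = 84 years.
Mean rate = 75.4 mm / 84 years ≈ 0.898 mm/yr.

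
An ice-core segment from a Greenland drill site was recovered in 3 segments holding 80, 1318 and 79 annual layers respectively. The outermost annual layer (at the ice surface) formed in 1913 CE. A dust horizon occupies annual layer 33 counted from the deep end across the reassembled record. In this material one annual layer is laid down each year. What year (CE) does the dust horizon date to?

469 CE

Total annual layers = 80 + 1318 + 79 = 1477.
1477 − 33 = 1444 annual layers lie beyond the dust horizon toward the ice surface.
The annual layer at the ice surface is 1913 CE, so the dust horizon dates to 1913 − 1444 = 469 CE.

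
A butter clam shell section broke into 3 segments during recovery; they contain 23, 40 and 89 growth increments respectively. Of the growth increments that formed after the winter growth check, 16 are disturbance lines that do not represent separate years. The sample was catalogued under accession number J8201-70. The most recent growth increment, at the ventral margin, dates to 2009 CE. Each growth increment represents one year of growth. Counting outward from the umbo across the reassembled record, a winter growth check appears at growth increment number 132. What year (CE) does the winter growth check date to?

Total growth increments = 23 + 40 + 89 = 152.
Between growth increment 132 and the ventral margin there are 152 − 132 = 20 growth increments.
Removing the 16 false growth increments leaves 20 − 16 = 4 true growth increments beyond the winter growth check.
The growth increment at the ventral margin is 2009 CE, so the winter growth check dates to 2009 − 4 = 2005 CE.

2005 CE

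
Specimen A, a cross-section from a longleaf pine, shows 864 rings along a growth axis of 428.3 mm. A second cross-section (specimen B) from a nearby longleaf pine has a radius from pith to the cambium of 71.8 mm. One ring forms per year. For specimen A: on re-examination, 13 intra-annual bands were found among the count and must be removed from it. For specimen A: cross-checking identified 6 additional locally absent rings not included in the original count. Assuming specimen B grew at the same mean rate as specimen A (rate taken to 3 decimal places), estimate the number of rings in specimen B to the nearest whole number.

Specimen A: true ring count = 864 − 13 + 6 = 857.
A: Mean rate = 428.3 mm / 857 years ≈ 0.500 mm/yr.
Specimen B: 71.8 mm / 0.500 mm per year = 143.60 years ≈ 144 rings.

144 rings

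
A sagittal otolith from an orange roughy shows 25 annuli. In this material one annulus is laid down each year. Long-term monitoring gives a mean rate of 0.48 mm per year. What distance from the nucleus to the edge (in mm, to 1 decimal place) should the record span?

The record spans 25 years at 0.48 mm per year.
Predicted length = 0.48 mm/year × 25 years = 12.0 mm.

12.0 mm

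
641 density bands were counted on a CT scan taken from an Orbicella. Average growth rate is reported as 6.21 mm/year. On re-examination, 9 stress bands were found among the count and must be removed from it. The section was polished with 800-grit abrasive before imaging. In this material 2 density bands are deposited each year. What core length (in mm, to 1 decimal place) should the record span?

Correcting the raw count gives 641 − 9 = 632 true density bands.
With 2 density bands per year, 632 / 2 = 316 years.
316 years at 6.21 mm/year gives 6.21 × 316 = 1962.4 mm.

1962.4 mm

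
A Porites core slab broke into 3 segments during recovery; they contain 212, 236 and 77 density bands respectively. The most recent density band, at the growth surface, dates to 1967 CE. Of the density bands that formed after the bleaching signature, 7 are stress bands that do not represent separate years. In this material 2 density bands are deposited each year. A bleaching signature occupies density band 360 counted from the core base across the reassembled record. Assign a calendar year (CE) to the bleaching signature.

Total density bands = 212 + 236 + 77 = 525.
Between density band 360 and the growth surface there are 525 − 360 = 165 density bands.
165 − 7 false = 158 true density bands after the bleaching signature.
158 density bands at 2 per year is 158 / 2 = 79 years.
Counting back 79 years from 1967 CE places the bleaching signature in 1967 − 79 = 1888 CE.

1888 CE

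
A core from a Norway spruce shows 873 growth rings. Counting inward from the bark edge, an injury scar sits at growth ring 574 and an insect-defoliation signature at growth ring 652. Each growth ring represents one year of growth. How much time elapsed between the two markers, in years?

78 years

652 − 574 = 78 growth rings lie between the two events.
That is 78 years at one growth ring per year.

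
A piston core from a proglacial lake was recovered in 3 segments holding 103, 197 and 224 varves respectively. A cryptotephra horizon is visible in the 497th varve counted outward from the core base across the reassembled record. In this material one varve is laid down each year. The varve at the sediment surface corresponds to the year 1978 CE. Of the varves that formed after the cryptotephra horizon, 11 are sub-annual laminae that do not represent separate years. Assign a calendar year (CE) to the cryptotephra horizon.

Total varves = 103 + 197 + 224 = 524.
Between varve 497 and the sediment surface there are 524 − 497 = 27 varves.
Excluding 11 false varves: 27 − 11 = 16.
Counting back 16 years from 1978 CE places the cryptotephra horizon in 1978 − 16 = 1962 CE.

1962 CE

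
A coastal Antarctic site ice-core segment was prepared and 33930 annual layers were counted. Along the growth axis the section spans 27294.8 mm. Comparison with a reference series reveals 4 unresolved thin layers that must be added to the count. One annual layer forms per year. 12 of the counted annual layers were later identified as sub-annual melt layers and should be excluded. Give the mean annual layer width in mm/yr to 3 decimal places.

0.805 mm/yr

Adjusted count: 33930 − 12 + 4 = 33922 annual layers.
Mean rate = 27294.8 mm / 33922 years ≈ 0.805 mm/yr.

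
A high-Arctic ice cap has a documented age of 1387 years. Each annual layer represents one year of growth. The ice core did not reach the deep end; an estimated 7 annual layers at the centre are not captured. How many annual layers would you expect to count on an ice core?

1380 annual layers

Expected annual layers over 1387 years: 1387.
1387 − 7 missed = 1380 annual layers expected in the prepared section.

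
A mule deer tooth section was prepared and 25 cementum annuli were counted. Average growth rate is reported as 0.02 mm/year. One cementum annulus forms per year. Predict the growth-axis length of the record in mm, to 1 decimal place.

0.5 mm

The record spans 25 years at 0.02 mm per year.
Length ≈ 0.02 × 25 = 0.5 mm.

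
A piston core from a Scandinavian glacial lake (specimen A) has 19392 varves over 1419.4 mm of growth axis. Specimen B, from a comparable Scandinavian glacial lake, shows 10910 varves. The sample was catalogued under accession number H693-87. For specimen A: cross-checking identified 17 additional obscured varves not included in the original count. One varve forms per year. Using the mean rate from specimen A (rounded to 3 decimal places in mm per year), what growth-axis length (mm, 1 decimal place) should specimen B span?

796.4 mm

Specimen A: true varve count = 19392 + 17 = 19409.
A: Extension rate ≈ 1419.4 / 19409 = 0.073 mm per year.
Length of B = 0.073 × 10910 = 796.4 mm.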